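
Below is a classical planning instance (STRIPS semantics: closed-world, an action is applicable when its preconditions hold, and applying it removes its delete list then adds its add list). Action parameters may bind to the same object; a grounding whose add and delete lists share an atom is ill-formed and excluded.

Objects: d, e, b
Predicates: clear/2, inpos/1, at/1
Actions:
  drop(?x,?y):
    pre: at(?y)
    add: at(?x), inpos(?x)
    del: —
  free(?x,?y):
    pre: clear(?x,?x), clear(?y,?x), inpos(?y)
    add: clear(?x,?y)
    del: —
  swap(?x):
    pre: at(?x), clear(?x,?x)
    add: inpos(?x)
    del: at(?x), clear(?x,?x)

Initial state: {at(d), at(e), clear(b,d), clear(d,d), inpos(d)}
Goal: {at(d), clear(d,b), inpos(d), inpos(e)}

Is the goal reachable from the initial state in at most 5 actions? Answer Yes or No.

1. drop(e,d)  →  {at(d), at(e), clear(b,d), clear(d,d), inpos(d), inpos(e)}
2. drop(b,d)  →  {at(b), at(d), at(e), clear(b,d), clear(d,d), inpos(b), inpos(d), inpos(e)}
3. free(d,b)  →  {at(b), at(d), at(e), clear(b,d), clear(d,b), clear(d,d), inpos(b), inpos(d), inpos(e)}
optimal plan length = 3; 3 ≤ 5

Yes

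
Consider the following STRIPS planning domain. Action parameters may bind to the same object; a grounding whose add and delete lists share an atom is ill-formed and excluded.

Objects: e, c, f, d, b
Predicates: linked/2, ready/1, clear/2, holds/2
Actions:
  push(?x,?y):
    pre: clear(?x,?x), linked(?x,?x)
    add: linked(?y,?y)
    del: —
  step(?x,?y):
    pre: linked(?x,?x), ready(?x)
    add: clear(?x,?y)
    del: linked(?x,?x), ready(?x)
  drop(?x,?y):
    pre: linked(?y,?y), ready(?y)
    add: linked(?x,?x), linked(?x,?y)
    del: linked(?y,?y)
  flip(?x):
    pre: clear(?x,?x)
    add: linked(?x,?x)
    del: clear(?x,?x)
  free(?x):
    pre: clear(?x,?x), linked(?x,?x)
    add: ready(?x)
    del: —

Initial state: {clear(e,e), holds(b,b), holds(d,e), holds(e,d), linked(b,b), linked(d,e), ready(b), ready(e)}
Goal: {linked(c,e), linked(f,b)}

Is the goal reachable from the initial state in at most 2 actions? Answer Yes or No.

No

1. drop(f,b)  →  {clear(e,e), holds(b,b), holds(d,e), holds(e,d), linked(d,e), linked(f,b), linked(f,f), ready(b), ready(e)}
2. flip(e)  →  {holds(b,b), holds(d,e), holds(e,d), linked(d,e), linked(e,e), linked(f,b), linked(f,f), ready(b), ready(e)}
3. drop(c,e)  →  {holds(b,b), holds(d,e), holds(e,d), linked(c,c), linked(c,e), linked(d,e), linked(f,b), linked(f,f), ready(b), ready(e)}
optimal plan length = 3; 3 > 2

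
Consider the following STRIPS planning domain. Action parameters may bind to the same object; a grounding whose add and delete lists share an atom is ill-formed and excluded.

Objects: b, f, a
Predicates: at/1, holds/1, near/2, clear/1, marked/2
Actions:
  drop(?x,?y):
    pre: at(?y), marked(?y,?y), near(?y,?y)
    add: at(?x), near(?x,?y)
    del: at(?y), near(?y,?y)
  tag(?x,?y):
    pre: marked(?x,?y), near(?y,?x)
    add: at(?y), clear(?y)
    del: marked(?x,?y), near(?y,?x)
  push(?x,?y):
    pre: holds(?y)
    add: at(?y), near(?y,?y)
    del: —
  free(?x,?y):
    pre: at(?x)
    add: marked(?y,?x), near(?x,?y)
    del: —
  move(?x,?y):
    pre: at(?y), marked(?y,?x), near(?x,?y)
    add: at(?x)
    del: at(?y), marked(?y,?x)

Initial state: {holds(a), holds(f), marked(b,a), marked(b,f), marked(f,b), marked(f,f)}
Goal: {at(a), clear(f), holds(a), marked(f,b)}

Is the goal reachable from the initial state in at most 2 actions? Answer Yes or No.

1. push(b,f)  →  {at(f), holds(a), holds(f), marked(b,a), marked(b,f), marked(f,b), marked(f,f), near(f,f)}
2. tag(f,f)  →  {at(f), clear(f), holds(a), holds(f), marked(b,a), marked(b,f), marked(f,b)}
3. push(b,a)  →  {at(a), at(f), clear(f), holds(a), holds(f), marked(b,a), marked(b,f), marked(f,b), near(a,a)}
optimal plan length = 3; 3 > 2

No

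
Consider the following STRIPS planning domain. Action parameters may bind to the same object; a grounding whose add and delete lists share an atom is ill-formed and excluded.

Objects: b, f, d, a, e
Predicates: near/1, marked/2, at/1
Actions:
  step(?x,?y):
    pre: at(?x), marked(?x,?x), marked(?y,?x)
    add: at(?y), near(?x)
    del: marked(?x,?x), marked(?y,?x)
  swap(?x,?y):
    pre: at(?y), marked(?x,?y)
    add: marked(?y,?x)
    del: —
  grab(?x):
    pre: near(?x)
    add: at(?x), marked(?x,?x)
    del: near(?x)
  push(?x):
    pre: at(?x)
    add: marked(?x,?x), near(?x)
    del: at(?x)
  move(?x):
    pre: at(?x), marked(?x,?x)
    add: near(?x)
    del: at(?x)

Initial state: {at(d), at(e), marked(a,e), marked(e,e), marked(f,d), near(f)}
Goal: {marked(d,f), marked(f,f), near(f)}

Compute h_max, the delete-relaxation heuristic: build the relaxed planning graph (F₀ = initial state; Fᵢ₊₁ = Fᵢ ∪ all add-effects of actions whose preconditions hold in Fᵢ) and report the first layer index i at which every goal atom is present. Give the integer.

F0 = init (6 atoms)
F1 = F0 ∪ {at(a), at(f), marked(d,d), marked(d,f), marked(e,a), marked(f,f), near(d), near(e)}  (14 atoms)
goal ⊆ F1  ⇒  h_max = 1

1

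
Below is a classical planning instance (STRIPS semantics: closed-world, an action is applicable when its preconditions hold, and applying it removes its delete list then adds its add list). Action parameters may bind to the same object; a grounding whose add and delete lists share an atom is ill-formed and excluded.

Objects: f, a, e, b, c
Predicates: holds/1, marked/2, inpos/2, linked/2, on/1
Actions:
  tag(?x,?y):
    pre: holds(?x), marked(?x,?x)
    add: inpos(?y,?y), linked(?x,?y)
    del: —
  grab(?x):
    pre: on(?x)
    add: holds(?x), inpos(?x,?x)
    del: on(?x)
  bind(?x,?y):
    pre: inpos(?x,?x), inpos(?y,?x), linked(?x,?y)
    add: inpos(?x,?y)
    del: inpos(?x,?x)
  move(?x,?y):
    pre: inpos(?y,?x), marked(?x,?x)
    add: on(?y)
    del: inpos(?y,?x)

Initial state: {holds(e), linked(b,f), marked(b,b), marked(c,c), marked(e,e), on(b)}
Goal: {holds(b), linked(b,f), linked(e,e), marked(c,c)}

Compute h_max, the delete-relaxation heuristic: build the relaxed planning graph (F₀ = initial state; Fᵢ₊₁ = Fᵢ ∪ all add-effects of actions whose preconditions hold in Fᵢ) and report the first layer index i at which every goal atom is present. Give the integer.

F0 = init (6 atoms)
F1 = F0 ∪ {holds(b), inpos(a,a), inpos(b,b), inpos(c,c), inpos(e,e), inpos(f,f), linked(e,a), linked(e,b), linked(e,c), linked(e,e), linked(e,f)}  (17 atoms)
goal ⊆ F1  ⇒  h_max = 1

1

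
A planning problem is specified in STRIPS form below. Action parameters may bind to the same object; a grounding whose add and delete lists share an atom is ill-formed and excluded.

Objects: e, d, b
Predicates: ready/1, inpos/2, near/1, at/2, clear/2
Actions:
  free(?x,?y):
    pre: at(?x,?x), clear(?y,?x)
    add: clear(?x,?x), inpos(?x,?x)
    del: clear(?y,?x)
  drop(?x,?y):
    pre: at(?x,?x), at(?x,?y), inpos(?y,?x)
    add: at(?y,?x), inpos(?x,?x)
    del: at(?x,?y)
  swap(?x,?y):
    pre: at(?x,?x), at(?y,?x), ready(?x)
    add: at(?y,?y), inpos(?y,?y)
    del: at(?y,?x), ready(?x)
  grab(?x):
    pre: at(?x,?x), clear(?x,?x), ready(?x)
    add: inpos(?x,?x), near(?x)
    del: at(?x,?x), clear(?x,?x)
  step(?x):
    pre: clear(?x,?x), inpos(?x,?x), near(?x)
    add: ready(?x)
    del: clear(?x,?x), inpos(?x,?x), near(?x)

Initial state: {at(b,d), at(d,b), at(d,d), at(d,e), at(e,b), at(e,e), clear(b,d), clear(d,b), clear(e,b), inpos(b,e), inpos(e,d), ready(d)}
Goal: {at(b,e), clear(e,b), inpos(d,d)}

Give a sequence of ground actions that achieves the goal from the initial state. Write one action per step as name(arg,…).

1. free(d,b)  →  {at(b,d), at(d,b), at(d,d), at(d,e), at(e,b), at(e,e), clear(d,b), clear(d,d), clear(e,b), inpos(b,e), inpos(d,d), inpos(e,d), ready(d)}
2. drop(e,b)  →  {at(b,d), at(b,e), at(d,b), at(d,d), at(d,e), at(e,e), clear(d,b), clear(d,d), clear(e,b), inpos(b,e), inpos(d,d), inpos(e,d), inpos(e,e), ready(d)}

free(d,b); drop(e,b)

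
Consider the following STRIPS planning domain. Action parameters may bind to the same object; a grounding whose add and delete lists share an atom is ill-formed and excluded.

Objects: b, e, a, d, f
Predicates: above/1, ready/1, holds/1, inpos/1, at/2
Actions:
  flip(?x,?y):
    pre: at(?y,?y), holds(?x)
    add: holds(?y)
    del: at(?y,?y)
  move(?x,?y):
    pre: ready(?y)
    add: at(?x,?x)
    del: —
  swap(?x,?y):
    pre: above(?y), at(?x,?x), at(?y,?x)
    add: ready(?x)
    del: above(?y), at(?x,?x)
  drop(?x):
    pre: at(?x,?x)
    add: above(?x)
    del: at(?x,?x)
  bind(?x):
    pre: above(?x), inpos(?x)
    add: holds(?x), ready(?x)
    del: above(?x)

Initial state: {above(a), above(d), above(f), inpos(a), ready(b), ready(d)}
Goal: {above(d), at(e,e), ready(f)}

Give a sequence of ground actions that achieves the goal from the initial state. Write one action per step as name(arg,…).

move(e,b); move(f,b); swap(f,f)

1. move(e,b)  →  {above(a), above(d), above(f), at(e,e), inpos(a), ready(b), ready(d)}
2. move(f,b)  →  {above(a), above(d), above(f), at(e,e), at(f,f), inpos(a), ready(b), ready(d)}
3. swap(f,f)  →  {above(a), above(d), at(e,e), inpos(a), ready(b), ready(d), ready(f)}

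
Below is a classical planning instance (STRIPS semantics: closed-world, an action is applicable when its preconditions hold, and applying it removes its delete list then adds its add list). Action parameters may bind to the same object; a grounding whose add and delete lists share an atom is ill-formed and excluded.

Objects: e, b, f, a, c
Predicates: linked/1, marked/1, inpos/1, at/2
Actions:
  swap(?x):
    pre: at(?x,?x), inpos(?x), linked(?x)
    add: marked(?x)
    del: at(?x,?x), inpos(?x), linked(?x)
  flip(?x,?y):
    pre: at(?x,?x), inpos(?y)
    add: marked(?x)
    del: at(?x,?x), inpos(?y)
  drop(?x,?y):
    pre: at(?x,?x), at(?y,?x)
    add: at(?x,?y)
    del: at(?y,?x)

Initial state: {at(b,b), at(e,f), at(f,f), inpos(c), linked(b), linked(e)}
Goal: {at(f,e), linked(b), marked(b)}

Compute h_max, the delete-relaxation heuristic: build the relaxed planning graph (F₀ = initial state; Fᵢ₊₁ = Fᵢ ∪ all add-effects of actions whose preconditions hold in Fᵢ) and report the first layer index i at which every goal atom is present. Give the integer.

1

F0 = init (6 atoms)
F1 = F0 ∪ {at(f,e), marked(b), marked(f)}  (9 atoms)
goal ⊆ F1  ⇒  h_max = 1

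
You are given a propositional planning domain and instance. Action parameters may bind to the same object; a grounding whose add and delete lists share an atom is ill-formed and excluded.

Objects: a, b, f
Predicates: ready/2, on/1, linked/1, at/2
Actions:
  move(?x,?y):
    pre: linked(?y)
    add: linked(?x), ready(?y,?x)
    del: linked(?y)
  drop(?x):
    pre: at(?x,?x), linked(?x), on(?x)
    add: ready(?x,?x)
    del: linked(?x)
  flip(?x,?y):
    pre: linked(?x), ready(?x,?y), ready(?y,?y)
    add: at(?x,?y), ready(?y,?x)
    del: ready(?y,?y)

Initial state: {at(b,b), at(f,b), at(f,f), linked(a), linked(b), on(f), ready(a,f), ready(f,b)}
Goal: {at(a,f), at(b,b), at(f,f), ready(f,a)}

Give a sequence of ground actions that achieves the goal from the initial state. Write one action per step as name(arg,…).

1. move(f,b)  →  {at(b,b), at(f,b), at(f,f), linked(a), linked(f), on(f), ready(a,f), ready(b,f), ready(f,b)}
2. drop(f)  →  {at(b,b), at(f,b), at(f,f), linked(a), on(f), ready(a,f), ready(b,f), ready(f,b), ready(f,f)}
3. flip(a,f)  →  {at(a,f), at(b,b), at(f,b), at(f,f), linked(a), on(f), ready(a,f), ready(b,f), ready(f,a), ready(f,b)}

move(f,b); drop(f); flip(a,f)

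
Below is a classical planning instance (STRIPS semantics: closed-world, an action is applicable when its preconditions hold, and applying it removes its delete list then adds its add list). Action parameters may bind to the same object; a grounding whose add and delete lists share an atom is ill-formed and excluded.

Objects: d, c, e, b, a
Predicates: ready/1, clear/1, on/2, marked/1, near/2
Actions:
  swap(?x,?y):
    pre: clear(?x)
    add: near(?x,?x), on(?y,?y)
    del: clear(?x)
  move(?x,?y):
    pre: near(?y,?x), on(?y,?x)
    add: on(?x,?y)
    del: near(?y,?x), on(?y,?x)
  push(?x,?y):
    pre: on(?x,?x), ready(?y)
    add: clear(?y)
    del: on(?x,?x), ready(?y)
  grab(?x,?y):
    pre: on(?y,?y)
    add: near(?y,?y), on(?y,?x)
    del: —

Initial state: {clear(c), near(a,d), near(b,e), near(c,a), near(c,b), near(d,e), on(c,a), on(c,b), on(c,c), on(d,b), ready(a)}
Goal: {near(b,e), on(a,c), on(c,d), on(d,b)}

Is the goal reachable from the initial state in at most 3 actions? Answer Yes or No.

Yes

1. move(a,c)  →  {clear(c), near(a,d), near(b,e), near(c,b), near(d,e), on(a,c), on(c,b), on(c,c), on(d,b), ready(a)}
2. grab(d,c)  →  {clear(c), near(a,d), near(b,e), near(c,b), near(c,c), near(d,e), on(a,c), on(c,b), on(c,c), on(c,d), on(d,b), ready(a)}
optimal plan length = 2; 2 ≤ 3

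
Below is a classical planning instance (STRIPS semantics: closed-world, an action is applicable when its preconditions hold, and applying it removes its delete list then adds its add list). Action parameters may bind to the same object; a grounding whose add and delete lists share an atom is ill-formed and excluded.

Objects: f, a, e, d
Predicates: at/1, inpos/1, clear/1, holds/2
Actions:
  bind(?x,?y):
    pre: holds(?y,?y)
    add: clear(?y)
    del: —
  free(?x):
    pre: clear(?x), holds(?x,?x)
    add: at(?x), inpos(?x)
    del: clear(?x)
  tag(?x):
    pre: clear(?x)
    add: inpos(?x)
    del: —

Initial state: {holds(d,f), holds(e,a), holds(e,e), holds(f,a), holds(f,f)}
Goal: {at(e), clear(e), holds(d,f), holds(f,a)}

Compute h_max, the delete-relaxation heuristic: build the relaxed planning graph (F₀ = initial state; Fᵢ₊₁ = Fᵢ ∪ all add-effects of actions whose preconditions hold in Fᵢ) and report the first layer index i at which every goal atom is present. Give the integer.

F0 = init (5 atoms)
F1 = F0 ∪ {clear(e), clear(f)}  (7 atoms)
F2 = F1 ∪ {at(e), at(f), inpos(e), inpos(f)}  (11 atoms)
goal ⊆ F2  ⇒  h_max = 2

2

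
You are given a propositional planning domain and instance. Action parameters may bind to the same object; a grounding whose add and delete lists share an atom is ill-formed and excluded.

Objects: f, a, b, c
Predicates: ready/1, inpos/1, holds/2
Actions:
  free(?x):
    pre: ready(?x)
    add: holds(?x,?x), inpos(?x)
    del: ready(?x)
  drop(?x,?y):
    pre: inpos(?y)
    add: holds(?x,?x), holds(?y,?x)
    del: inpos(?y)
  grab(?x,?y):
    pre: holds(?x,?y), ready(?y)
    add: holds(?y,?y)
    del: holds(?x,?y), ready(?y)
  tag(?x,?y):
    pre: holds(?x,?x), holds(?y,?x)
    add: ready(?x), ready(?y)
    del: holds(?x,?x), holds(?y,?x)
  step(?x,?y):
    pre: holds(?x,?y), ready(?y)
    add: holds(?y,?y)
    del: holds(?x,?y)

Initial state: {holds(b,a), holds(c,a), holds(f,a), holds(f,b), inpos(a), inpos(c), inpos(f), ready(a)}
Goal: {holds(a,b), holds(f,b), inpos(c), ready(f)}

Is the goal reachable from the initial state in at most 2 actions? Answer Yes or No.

No

1. free(a)  →  {holds(a,a), holds(b,a), holds(c,a), holds(f,a), holds(f,b), inpos(a), inpos(c), inpos(f)}
2. drop(b,a)  →  {holds(a,a), holds(a,b), holds(b,a), holds(b,b), holds(c,a), holds(f,a), holds(f,b), inpos(c), inpos(f)}
3. tag(a,f)  →  {holds(a,b), holds(b,a), holds(b,b), holds(c,a), holds(f,b), inpos(c), inpos(f), ready(a), ready(f)}
optimal plan length = 3; 3 > 2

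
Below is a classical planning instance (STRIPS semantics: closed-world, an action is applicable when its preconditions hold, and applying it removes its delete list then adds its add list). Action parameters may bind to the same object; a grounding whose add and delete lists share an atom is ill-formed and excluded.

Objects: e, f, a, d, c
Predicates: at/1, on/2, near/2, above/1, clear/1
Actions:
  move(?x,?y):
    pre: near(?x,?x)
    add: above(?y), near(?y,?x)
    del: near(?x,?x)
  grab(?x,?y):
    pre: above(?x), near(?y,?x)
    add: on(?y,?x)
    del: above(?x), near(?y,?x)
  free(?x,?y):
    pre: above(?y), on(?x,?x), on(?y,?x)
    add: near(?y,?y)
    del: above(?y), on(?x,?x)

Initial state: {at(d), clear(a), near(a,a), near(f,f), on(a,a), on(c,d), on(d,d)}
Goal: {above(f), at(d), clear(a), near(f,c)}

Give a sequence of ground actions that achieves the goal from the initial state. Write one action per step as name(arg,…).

1. move(f,c)  →  {above(c), at(d), clear(a), near(a,a), near(c,f), on(a,a), on(c,d), on(d,d)}
2. free(d,c)  →  {at(d), clear(a), near(a,a), near(c,c), near(c,f), on(a,a), on(c,d)}
3. move(c,f)  →  {above(f), at(d), clear(a), near(a,a), near(c,f), near(f,c), on(a,a), on(c,d)}

move(f,c); free(d,c); move(c,f)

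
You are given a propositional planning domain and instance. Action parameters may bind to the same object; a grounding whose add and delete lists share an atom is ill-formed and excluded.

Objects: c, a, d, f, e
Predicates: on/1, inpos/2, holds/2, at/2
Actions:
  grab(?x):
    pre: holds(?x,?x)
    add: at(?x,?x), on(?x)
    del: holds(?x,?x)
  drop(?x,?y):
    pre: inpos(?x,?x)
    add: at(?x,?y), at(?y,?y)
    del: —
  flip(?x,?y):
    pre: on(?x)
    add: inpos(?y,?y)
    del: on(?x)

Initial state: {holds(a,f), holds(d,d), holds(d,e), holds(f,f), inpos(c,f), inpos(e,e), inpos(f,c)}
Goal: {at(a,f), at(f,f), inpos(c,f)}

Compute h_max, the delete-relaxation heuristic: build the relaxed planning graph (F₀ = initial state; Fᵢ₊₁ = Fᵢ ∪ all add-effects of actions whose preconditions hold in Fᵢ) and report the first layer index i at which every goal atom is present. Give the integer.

3

F0 = init (7 atoms)
F1 = F0 ∪ {at(a,a), at(c,c), at(d,d), at(e,a), at(e,c), at(e,d), at(e,e), at(e,f), at(f,f), on(d), on(f)}  (18 atoms)
F2 = F1 ∪ {inpos(a,a), inpos(c,c), inpos(d,d), inpos(f,f)}  (22 atoms)
F3 = F2 ∪ {at(a,c), at(a,d), at(a,e), at(a,f), at(c,a), at(c,d), at(c,e), at(c,f), at(d,a), at(d,c), at(d,e), at(d,f), at(f,a), at(f,c), at(f,d), at(f,e)}  (38 atoms)
goal ⊆ F3  ⇒  h_max = 3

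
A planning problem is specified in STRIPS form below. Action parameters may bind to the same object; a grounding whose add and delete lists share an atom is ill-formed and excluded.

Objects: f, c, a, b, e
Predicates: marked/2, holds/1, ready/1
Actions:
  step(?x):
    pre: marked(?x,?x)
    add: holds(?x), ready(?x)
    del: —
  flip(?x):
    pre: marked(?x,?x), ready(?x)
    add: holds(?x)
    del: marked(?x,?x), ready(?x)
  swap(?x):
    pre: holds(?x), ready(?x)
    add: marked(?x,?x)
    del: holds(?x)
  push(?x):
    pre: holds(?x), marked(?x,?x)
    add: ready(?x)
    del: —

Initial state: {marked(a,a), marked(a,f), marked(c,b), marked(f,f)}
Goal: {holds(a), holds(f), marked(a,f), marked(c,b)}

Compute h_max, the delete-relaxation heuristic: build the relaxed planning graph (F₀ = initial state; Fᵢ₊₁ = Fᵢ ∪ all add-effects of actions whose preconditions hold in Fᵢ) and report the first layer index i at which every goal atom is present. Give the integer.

1

F0 = init (4 atoms)
F1 = F0 ∪ {holds(a), holds(f), ready(a), ready(f)}  (8 atoms)
goal ⊆ F1  ⇒  h_max = 1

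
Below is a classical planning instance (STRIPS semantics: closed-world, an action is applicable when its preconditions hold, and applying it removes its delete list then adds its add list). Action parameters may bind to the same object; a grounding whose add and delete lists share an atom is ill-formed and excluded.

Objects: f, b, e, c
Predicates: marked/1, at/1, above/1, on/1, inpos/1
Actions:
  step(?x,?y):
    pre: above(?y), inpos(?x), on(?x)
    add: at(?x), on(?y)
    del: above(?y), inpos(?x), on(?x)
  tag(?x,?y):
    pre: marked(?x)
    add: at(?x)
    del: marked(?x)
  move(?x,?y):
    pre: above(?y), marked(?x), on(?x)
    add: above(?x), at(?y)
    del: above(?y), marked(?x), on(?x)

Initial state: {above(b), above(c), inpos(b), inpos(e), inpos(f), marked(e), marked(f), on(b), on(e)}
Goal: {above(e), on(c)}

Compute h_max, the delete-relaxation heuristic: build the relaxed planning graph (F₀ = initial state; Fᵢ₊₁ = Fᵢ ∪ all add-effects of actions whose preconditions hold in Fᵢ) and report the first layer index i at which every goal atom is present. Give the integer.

F0 = init (9 atoms)
F1 = F0 ∪ {above(e), at(b), at(c), at(e), at(f), on(c)}  (15 atoms)
goal ⊆ F1  ⇒  h_max = 1

1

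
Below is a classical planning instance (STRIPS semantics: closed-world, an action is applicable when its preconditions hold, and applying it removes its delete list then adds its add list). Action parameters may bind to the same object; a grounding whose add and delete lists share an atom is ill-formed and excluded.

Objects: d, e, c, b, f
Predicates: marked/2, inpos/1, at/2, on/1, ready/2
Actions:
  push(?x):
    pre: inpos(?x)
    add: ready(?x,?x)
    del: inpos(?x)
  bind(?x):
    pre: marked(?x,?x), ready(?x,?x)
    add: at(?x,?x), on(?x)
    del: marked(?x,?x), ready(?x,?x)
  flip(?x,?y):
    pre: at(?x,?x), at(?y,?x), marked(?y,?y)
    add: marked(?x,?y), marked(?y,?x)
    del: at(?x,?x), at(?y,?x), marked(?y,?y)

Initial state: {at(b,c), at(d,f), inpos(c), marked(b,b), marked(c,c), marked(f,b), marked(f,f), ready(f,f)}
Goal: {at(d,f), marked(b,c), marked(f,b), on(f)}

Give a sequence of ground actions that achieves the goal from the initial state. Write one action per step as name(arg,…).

push(c); bind(c); bind(f); flip(c,b)

1. push(c)  →  {at(b,c), at(d,f), marked(b,b), marked(c,c), marked(f,b), marked(f,f), ready(c,c), ready(f,f)}
2. bind(c)  →  {at(b,c), at(c,c), at(d,f), marked(b,b), marked(f,b), marked(f,f), on(c), ready(f,f)}
3. bind(f)  →  {at(b,c), at(c,c), at(d,f), at(f,f), marked(b,b), marked(f,b), on(c), on(f)}
4. flip(c,b)  →  {at(d,f), at(f,f), marked(b,c), marked(c,b), marked(f,b), on(c), on(f)}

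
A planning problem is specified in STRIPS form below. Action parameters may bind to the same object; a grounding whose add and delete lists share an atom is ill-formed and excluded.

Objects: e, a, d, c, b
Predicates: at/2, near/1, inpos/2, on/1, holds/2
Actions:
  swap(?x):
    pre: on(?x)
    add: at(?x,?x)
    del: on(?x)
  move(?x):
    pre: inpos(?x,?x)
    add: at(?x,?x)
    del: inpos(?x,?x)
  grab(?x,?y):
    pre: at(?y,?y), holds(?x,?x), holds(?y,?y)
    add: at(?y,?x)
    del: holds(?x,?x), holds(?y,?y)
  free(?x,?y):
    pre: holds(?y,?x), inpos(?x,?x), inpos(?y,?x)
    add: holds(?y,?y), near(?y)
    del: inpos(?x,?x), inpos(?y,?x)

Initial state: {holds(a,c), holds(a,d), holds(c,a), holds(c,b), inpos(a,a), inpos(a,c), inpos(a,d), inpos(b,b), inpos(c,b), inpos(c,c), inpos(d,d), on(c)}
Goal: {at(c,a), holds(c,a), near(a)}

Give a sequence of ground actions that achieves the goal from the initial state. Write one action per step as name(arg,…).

swap(c); free(d,a); free(b,c); grab(a,c)

1. swap(c)  →  {at(c,c), holds(a,c), holds(a,d), holds(c,a), holds(c,b), inpos(a,a), inpos(a,c), inpos(a,d), inpos(b,b), inpos(c,b), inpos(c,c), inpos(d,d)}
2. free(d,a)  →  {at(c,c), holds(a,a), holds(a,c), holds(a,d), holds(c,a), holds(c,b), inpos(a,a), inpos(a,c), inpos(b,b), inpos(c,b), inpos(c,c), near(a)}
3. free(b,c)  →  {at(c,c), holds(a,a), holds(a,c), holds(a,d), holds(c,a), holds(c,b), holds(c,c), inpos(a,a), inpos(a,c), inpos(c,c), near(a), near(c)}
4. grab(a,c)  →  {at(c,a), at(c,c), holds(a,c), holds(a,d), holds(c,a), holds(c,b), inpos(a,a), inpos(a,c), inpos(c,c), near(a), near(c)}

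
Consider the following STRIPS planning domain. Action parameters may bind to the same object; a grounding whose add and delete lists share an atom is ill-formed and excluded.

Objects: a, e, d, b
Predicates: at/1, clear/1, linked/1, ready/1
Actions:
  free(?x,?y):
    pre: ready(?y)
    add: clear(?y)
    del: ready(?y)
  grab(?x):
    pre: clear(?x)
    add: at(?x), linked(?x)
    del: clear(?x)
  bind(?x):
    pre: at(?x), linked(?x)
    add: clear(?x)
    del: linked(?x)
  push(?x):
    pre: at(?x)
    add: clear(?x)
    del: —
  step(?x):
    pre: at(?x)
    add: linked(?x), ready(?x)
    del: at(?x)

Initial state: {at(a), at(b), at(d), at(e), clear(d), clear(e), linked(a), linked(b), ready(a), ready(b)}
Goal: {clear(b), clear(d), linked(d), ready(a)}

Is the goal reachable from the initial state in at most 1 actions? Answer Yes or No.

No

1. free(a,b)  →  {at(a), at(b), at(d), at(e), clear(b), clear(d), clear(e), linked(a), linked(b), ready(a)}
2. step(d)  →  {at(a), at(b), at(e), clear(b), clear(d), clear(e), linked(a), linked(b), linked(d), ready(a), ready(d)}
optimal plan length = 2; 2 > 1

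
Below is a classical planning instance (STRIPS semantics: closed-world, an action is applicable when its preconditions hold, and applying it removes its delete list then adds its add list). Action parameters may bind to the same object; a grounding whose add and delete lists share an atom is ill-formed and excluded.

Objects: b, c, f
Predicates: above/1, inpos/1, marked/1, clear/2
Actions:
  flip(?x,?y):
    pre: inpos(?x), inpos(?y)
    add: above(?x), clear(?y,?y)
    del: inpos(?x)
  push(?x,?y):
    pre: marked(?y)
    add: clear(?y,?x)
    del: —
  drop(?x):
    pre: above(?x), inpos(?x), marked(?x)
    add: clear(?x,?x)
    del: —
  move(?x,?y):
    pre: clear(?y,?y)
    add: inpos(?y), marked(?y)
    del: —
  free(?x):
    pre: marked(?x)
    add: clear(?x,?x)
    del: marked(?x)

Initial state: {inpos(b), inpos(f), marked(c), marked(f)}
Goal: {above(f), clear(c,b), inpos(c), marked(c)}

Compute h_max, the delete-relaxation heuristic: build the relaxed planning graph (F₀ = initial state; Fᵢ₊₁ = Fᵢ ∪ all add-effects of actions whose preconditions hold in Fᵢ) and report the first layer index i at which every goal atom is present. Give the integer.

2

F0 = init (4 atoms)
F1 = F0 ∪ {above(b), above(f), clear(b,b), clear(c,b), clear(c,c), clear(c,f), clear(f,b), clear(f,c), clear(f,f)}  (13 atoms)
F2 = F1 ∪ {inpos(c), marked(b)}  (15 atoms)
goal ⊆ F2  ⇒  h_max = 2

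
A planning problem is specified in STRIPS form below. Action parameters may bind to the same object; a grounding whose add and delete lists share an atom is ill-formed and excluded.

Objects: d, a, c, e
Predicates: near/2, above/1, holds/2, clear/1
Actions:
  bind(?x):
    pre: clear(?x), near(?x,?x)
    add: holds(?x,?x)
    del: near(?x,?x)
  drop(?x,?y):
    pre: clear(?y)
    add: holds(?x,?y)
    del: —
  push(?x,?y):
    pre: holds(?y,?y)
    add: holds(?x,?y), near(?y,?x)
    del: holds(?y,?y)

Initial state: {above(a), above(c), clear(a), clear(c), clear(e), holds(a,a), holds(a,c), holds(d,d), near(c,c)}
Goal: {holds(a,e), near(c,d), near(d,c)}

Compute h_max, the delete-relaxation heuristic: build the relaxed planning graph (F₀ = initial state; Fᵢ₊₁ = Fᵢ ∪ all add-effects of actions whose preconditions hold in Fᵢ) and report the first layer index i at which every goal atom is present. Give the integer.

F0 = init (9 atoms)
F1 = F0 ∪ {holds(a,d), holds(a,e), holds(c,a), holds(c,c), holds(c,d), holds(c,e), holds(d,a), holds(d,c), holds(d,e), holds(e,a), holds(e,c), holds(e,d), holds(e,e), near(a,c), near(a,d), near(a,e), near(d,a), near(d,c), near(d,e)}  (28 atoms)
F2 = F1 ∪ {near(c,a), near(c,d), near(c,e), near(e,a), near(e,c), near(e,d)}  (34 atoms)
goal ⊆ F2  ⇒  h_max = 2

2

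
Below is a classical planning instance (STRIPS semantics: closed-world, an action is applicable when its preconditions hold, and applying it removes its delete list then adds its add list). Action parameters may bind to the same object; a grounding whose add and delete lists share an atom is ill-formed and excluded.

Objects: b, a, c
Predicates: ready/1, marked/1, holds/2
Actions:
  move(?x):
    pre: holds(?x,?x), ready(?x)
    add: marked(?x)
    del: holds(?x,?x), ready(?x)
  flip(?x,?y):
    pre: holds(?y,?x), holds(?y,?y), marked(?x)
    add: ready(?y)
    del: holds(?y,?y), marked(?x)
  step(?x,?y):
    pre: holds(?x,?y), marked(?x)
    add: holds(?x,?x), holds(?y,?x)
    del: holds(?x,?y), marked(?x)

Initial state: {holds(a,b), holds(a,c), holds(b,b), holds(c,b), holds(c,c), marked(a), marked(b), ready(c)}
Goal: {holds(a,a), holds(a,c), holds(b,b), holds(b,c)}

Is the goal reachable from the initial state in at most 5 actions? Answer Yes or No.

Yes

1. move(c)  →  {holds(a,b), holds(a,c), holds(b,b), holds(c,b), marked(a), marked(b), marked(c)}
2. step(a,b)  →  {holds(a,a), holds(a,c), holds(b,a), holds(b,b), holds(c,b), marked(b), marked(c)}
3. step(c,b)  →  {holds(a,a), holds(a,c), holds(b,a), holds(b,b), holds(b,c), holds(c,c), marked(b)}
optimal plan length = 3; 3 ≤ 5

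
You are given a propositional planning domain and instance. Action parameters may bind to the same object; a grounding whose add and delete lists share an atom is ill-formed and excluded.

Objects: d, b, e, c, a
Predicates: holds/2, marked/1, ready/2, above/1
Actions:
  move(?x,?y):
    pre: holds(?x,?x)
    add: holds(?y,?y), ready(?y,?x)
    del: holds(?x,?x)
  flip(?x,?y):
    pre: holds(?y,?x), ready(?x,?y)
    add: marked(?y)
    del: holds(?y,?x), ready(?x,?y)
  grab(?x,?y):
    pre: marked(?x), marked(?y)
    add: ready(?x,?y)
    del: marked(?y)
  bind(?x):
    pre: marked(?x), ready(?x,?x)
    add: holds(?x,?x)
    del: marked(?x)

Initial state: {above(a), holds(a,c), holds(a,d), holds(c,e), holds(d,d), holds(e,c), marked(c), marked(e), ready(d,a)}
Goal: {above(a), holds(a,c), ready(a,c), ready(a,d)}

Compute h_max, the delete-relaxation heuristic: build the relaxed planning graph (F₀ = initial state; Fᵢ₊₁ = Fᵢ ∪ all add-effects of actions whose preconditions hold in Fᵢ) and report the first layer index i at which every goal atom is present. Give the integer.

F0 = init (9 atoms)
F1 = F0 ∪ {holds(a,a), holds(b,b), holds(c,c), holds(e,e), marked(a), ready(a,d), ready(b,d), ready(c,c), ready(c,d), ready(c,e), ready(e,c), ready(e,d), ready(e,e)}  (22 atoms)
F2 = F1 ∪ {ready(a,a), ready(a,b), ready(a,c), ready(a,e), ready(b,a), ready(b,c), ready(b,e), ready(c,a), ready(c,b), ready(d,b), ready(d,c), ready(d,e), ready(e,a), ready(e,b)}  (36 atoms)
goal ⊆ F2  ⇒  h_max = 2

2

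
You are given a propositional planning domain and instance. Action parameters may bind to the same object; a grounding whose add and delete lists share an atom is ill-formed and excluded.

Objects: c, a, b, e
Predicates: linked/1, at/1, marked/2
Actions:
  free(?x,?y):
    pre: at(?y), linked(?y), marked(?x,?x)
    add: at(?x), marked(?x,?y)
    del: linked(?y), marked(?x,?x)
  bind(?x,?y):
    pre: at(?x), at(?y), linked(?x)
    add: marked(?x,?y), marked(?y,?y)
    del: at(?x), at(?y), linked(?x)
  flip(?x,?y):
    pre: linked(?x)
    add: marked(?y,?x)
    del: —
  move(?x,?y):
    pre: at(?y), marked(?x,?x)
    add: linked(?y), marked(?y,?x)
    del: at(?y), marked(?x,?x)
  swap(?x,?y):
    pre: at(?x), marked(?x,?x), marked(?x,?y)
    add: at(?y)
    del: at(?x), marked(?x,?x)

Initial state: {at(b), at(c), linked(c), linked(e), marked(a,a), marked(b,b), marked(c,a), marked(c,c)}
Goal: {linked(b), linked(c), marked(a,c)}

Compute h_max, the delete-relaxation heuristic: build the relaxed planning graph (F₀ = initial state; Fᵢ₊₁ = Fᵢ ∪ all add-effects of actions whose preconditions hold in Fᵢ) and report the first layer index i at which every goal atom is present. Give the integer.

1

F0 = init (8 atoms)
F1 = F0 ∪ {at(a), linked(b), marked(a,c), marked(a,e), marked(b,a), marked(b,c), marked(b,e), marked(c,b), marked(c,e), marked(e,c), marked(e,e)}  (19 atoms)
goal ⊆ F1  ⇒  h_max = 1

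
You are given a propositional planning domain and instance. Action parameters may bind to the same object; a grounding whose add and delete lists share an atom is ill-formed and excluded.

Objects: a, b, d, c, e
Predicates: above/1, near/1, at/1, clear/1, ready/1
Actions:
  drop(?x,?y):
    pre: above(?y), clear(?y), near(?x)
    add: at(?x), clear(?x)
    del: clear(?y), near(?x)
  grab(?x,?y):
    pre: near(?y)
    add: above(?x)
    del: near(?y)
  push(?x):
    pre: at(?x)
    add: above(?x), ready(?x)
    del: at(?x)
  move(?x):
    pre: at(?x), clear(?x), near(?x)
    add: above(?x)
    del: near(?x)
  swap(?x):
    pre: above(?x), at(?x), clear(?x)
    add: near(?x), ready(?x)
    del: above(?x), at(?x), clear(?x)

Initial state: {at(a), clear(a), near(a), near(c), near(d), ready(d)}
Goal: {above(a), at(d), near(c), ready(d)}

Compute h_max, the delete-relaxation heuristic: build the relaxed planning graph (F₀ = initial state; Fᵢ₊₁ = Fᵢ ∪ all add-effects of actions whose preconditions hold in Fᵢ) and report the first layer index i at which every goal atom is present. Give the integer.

2

F0 = init (6 atoms)
F1 = F0 ∪ {above(a), above(b), above(c), above(d), above(e), ready(a)}  (12 atoms)
F2 = F1 ∪ {at(c), at(d), clear(c), clear(d)}  (16 atoms)
goal ⊆ F2  ⇒  h_max = 2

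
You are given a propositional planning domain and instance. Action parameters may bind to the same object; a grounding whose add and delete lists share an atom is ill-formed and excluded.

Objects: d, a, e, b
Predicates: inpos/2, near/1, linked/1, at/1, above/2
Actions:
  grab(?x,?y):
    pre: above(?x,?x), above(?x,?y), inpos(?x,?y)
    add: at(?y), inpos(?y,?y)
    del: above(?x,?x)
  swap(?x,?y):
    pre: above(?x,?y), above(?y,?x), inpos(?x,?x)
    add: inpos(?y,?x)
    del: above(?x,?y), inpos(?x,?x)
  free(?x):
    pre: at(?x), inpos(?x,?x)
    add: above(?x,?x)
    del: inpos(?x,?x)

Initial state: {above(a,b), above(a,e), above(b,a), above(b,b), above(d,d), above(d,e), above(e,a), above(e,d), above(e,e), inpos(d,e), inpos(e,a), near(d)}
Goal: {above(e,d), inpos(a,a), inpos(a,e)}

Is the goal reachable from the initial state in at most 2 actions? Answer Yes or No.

No

1. grab(d,e)  →  {above(a,b), above(a,e), above(b,a), above(b,b), above(d,e), above(e,a), above(e,d), above(e,e), at(e), inpos(d,e), inpos(e,a), inpos(e,e), near(d)}
2. grab(e,a)  →  {above(a,b), above(a,e), above(b,a), above(b,b), above(d,e), above(e,a), above(e,d), at(a), at(e), inpos(a,a), inpos(d,e), inpos(e,a), inpos(e,e), near(d)}
3. swap(e,a)  →  {above(a,b), above(a,e), above(b,a), above(b,b), above(d,e), above(e,d), at(a), at(e), inpos(a,a), inpos(a,e), inpos(d,e), inpos(e,a), near(d)}
optimal plan length = 3; 3 > 2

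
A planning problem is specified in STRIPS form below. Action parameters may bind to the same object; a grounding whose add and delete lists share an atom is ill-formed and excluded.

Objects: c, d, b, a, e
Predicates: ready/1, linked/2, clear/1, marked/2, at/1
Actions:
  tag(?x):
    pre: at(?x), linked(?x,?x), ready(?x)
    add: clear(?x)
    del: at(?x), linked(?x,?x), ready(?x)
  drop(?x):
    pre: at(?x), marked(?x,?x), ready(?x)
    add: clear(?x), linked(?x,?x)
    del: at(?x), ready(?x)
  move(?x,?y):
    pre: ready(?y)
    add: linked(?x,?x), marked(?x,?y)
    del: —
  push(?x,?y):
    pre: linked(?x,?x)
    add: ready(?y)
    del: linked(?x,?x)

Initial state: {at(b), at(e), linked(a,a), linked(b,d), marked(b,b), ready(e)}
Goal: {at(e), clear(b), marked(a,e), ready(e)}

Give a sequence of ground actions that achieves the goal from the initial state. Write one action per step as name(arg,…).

move(a,e); push(a,b); drop(b)

1. move(a,e)  →  {at(b), at(e), linked(a,a), linked(b,d), marked(a,e), marked(b,b), ready(e)}
2. push(a,b)  →  {at(b), at(e), linked(b,d), marked(a,e), marked(b,b), ready(b), ready(e)}
3. drop(b)  →  {at(e), clear(b), linked(b,b), linked(b,d), marked(a,e), marked(b,b), ready(e)}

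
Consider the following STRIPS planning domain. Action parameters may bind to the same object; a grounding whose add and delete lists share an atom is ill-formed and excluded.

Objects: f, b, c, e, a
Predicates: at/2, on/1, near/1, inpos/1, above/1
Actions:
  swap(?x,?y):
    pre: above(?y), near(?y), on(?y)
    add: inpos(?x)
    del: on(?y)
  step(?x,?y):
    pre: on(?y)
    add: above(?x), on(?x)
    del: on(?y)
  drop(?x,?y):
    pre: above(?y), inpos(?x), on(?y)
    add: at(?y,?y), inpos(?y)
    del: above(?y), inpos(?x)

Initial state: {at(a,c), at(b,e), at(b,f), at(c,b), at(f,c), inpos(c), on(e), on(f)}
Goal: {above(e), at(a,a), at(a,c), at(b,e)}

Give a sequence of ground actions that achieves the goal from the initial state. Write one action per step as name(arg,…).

step(e,f); step(a,e); drop(c,a)

1. step(e,f)  →  {above(e), at(a,c), at(b,e), at(b,f), at(c,b), at(f,c), inpos(c), on(e)}
2. step(a,e)  →  {above(a), above(e), at(a,c), at(b,e), at(b,f), at(c,b), at(f,c), inpos(c), on(a)}
3. drop(c,a)  →  {above(e), at(a,a), at(a,c), at(b,e), at(b,f), at(c,b), at(f,c), inpos(a), on(a)}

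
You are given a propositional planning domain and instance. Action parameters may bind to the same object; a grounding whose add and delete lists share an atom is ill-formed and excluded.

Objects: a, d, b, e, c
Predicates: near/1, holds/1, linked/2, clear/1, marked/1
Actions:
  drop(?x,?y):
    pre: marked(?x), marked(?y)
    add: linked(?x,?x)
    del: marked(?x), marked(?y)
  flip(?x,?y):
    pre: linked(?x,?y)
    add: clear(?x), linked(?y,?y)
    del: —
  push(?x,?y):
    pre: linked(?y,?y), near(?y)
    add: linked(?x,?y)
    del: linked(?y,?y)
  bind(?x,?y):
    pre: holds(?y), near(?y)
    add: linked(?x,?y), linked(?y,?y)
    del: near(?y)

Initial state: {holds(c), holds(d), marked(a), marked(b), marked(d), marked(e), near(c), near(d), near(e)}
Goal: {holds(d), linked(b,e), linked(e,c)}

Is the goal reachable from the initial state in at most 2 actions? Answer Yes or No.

No

1. drop(e,a)  →  {holds(c), holds(d), linked(e,e), marked(b), marked(d), near(c), near(d), near(e)}
2. push(b,e)  →  {holds(c), holds(d), linked(b,e), marked(b), marked(d), near(c), near(d), near(e)}
3. bind(e,c)  →  {holds(c), holds(d), linked(b,e), linked(c,c), linked(e,c), marked(b), marked(d), near(d), near(e)}
optimal plan length = 3; 3 > 2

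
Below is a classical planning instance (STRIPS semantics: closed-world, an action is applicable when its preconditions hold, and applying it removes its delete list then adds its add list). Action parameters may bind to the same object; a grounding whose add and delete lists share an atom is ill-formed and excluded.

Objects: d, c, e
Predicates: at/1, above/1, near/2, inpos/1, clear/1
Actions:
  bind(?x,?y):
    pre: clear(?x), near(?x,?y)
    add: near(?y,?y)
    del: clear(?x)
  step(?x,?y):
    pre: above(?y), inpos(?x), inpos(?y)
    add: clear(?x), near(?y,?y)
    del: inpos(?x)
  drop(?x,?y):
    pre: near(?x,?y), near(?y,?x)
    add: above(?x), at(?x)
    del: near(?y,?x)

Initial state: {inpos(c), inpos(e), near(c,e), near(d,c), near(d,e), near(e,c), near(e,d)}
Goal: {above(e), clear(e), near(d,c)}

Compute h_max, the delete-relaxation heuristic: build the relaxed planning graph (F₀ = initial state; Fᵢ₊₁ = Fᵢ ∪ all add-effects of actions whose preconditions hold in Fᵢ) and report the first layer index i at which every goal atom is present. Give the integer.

2

F0 = init (7 atoms)
F1 = F0 ∪ {above(c), above(d), above(e), at(c), at(d), at(e)}  (13 atoms)
F2 = F1 ∪ {clear(c), clear(e), near(c,c), near(e,e)}  (17 atoms)
goal ⊆ F2  ⇒  h_max = 2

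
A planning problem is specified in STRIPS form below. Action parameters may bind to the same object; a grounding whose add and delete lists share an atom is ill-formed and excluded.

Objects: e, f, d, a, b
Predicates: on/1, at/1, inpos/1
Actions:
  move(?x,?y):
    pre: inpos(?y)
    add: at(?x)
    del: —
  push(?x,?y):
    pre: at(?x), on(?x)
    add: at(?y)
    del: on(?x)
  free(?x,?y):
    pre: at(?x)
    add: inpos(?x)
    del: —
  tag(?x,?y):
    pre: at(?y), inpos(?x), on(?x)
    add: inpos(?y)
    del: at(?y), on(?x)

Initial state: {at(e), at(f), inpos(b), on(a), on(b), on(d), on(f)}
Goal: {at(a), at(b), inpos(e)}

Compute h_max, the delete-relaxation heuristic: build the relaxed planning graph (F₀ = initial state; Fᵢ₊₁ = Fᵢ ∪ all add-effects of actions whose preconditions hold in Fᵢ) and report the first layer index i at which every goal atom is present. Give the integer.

F0 = init (7 atoms)
F1 = F0 ∪ {at(a), at(b), at(d), inpos(e), inpos(f)}  (12 atoms)
goal ⊆ F1  ⇒  h_max = 1

1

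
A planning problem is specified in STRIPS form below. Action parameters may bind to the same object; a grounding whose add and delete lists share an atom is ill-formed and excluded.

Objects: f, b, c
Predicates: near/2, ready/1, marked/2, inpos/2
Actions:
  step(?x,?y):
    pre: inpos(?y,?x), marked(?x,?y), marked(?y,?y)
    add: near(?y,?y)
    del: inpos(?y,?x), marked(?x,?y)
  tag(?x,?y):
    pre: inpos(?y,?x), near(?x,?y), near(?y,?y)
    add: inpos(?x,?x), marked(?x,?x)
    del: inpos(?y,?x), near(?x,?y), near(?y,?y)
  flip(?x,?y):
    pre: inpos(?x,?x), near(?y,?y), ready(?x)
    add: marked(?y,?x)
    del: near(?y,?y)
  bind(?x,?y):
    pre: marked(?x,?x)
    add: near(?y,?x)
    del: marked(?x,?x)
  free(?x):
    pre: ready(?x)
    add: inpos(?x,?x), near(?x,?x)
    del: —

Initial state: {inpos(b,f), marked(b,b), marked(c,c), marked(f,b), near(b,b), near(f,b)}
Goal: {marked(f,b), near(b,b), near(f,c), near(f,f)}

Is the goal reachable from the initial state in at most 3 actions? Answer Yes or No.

No

1. tag(f,b)  →  {inpos(f,f), marked(b,b), marked(c,c), marked(f,b), marked(f,f)}
2. step(f,f)  →  {marked(b,b), marked(c,c), marked(f,b), near(f,f)}
3. bind(b,b)  →  {marked(c,c), marked(f,b), near(b,b), near(f,f)}
4. bind(c,f)  →  {marked(f,b), near(b,b), near(f,c), near(f,f)}
optimal plan length = 4; 4 > 3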